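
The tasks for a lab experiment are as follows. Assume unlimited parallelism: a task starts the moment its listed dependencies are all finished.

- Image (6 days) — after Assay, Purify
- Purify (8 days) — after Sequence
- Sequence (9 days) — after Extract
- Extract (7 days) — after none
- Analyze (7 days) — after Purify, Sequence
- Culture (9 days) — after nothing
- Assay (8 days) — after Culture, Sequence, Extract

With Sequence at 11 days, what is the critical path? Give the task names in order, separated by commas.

Critical path before the change: Extract→Sequence→Purify→Analyze = 7+9+8+7 = 31 giving 31 days.
Sequence lies on that path, so at 11 days the path becomes 33 days.
No other chain overtakes it, so the finish is 33 days.

Extract, Sequence, Purify, Analyze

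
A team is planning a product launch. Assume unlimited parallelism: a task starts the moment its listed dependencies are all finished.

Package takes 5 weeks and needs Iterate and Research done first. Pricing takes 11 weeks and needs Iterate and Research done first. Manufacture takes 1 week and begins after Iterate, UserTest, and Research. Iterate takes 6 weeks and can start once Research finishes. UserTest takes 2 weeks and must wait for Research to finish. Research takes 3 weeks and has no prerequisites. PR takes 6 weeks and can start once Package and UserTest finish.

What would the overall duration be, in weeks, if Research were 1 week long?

Actual critical path: Research→Iterate→Package→PR = 3+6+5+6 = 20 ⇒ 20 weeks.
Research is on the critical path; changing it to 1 makes that path 18 weeks.
That remains the longest chain; total 18 weeks.

18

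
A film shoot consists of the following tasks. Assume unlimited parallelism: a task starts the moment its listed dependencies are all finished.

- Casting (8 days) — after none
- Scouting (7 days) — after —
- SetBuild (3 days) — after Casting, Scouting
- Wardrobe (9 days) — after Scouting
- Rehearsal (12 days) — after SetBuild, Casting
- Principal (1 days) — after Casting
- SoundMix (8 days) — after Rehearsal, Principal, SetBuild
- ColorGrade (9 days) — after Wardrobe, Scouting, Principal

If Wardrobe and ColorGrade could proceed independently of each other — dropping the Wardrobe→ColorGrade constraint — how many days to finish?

31

Before: longest chain Casting→SetBuild→Rehearsal→SoundMix = 8+3+12+8 = 31, finish 31.
Without Wardrobe→ColorGrade, ColorGrade's earliest start moves from 16 to 9.
After: Casting→SetBuild→Rehearsal→SoundMix = 8+3+12+8 = 31 → 31 days.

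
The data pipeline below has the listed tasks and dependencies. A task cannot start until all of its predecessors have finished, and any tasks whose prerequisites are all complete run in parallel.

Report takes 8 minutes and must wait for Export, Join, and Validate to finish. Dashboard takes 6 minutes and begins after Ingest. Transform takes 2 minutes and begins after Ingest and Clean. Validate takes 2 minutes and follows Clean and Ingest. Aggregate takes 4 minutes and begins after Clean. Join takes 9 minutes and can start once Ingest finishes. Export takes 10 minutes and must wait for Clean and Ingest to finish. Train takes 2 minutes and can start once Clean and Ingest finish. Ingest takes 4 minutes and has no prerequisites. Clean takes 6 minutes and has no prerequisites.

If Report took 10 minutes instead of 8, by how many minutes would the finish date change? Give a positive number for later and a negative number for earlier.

The binding path is Clean→Export→Report = 6+10+8 = 24; finish at 24 minutes.
Report lies on that path, so at 10 minutes the path becomes 26 minutes.
The critical path is still Clean→Export→Report; finish is now 26 minutes.
Change in finish: 26 − 24 = +2 minutes.

2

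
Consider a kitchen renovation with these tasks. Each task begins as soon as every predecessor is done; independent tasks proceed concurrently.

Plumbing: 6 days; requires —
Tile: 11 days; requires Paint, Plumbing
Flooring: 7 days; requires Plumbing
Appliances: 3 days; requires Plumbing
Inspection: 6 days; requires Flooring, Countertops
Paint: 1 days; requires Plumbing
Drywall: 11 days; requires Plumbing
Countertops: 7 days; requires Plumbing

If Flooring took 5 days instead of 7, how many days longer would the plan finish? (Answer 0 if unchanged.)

As given, the longest chain is Plumbing→Flooring→Inspection = 6+7+6 = 19, so the finish is 19 days.
Since Flooring is critical, the -2 change carries straight to that chain (now 17 days).
Now Plumbing→Countertops→Inspection = 6+7+6 = 19 is longest, so the finish becomes 19 days.
Change in finish: 19 − 19 = +0 days.

0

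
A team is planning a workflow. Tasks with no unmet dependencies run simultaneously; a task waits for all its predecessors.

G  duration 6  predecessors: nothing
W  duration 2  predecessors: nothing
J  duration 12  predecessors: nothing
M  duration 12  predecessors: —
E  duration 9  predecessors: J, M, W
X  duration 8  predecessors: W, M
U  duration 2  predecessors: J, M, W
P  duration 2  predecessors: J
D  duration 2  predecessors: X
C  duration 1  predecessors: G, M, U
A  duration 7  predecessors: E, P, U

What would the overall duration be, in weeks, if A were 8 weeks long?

29

Actual critical path: J→E→A = 12+9+7 = 28 ⇒ 28 weeks.
A is on the critical path; changing it to 8 makes that path 29 weeks.
That remains the longest chain; total 29 weeks.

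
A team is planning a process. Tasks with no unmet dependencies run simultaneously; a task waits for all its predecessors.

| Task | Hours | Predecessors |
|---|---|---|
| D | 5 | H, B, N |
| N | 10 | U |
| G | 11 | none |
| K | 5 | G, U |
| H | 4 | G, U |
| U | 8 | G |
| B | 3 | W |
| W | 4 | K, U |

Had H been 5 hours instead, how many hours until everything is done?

36

Critical path before the change: G→U→K→W→B→D = 11+8+5+4+3+5 = 36 giving 36 hours.
H is off the critical path — its longest chain is 28 hours, giving 8 of slack.
That remains the longest chain; total 36 hours.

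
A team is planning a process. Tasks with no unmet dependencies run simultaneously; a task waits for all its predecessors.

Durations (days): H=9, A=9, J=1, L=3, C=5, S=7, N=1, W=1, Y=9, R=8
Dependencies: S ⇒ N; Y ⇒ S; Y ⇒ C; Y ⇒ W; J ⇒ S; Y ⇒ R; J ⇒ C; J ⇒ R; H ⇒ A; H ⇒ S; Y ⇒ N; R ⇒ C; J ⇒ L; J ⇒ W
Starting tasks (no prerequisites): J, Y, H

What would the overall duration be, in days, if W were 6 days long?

22

The binding path is Y→R→C = 9+8+5 = 22; finish at 22 days.
W has 12 days of float (longest path through it is 10).
No other chain overtakes it, so the finish is 22 days.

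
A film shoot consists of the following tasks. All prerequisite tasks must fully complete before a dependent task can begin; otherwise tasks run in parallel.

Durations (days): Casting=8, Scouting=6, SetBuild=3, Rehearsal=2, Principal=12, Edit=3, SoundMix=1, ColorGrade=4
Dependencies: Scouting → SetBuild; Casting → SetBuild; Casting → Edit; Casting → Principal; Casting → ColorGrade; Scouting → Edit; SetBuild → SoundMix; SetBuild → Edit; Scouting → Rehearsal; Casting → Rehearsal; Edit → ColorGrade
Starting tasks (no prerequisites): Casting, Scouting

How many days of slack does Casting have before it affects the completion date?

0

Critical path: Casting→Principal = 8+12 = 20, so the finish is 20 days.
The longest chain containing Casting totals 20 days.
Slack of Casting = 0 − 0 = 0 days.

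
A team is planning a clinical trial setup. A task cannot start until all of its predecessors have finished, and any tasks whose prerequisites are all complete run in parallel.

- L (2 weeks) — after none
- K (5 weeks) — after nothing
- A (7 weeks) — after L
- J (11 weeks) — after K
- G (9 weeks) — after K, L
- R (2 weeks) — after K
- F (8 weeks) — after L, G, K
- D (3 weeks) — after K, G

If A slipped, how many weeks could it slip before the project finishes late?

13

The longest chain is K→G→F = 5+9+8 = 22; overall finish 22 weeks.
A finishes as early as 9 and must finish by 22.
Float = 22 − 9 = 13.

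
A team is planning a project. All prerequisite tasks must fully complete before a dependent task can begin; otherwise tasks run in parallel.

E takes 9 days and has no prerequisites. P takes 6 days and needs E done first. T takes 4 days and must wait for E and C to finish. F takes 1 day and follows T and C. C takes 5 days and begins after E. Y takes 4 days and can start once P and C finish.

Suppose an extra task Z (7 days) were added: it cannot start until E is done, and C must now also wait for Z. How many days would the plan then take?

26

Originally the plan takes 19 days.
With Z inserted, C now waits for max(E, Z).
New critical path: E→Z→C→T→F = 9+7+5+4+1 = 26 ⇒ 26 days.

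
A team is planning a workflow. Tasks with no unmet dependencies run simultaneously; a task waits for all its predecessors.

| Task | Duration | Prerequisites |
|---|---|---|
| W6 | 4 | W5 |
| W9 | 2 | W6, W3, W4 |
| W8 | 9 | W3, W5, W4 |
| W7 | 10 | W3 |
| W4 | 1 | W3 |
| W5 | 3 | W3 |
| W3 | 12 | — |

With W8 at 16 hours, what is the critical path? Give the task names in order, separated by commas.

Baseline: W3→W5→W8 = 12+3+9 = 24 → 24 hours.
W8 lies on that path, so at 16 hours the path becomes 31 hours.
No other chain overtakes it, so the finish is 31 hours.

W3, W5, W8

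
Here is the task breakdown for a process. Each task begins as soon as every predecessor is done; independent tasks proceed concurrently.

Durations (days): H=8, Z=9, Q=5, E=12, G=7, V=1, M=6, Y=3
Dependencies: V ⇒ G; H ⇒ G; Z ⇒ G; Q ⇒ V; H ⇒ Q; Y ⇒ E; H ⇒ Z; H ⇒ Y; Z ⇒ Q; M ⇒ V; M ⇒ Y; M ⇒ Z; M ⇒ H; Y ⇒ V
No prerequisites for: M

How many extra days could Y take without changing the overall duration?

Critical path: M→H→Z→Q→V→G = 6+8+9+5+1+7 = 36, so the finish is 36 days.
Y finishes as early as 17 and must finish by 24.
Float = 36 − 29 = 7.

7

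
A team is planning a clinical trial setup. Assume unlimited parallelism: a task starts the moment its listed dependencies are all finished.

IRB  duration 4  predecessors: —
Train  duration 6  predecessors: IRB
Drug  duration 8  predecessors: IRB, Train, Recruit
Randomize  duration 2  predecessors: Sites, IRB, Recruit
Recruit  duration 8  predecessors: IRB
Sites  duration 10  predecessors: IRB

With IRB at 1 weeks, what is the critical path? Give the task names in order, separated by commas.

Baseline: IRB→Recruit→Drug = 4+8+8 = 20 → 20 weeks.
Since IRB is critical, the -3 change carries straight to that chain (now 17 weeks).
That remains the longest chain; total 17 weeks.

IRB, Recruit, Drug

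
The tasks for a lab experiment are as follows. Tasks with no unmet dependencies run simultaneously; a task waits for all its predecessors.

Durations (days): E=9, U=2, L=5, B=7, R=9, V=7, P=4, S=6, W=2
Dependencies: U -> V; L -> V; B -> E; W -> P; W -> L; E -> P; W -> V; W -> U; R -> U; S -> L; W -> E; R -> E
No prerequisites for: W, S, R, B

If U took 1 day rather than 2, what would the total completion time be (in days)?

As given, the longest chain is R→E→P = 9+9+4 = 22, so the finish is 22 days.
U is off the critical path — its longest chain is 18 days, giving 4 of slack.
The critical path is still R→E→P; finish is now 22 days.

22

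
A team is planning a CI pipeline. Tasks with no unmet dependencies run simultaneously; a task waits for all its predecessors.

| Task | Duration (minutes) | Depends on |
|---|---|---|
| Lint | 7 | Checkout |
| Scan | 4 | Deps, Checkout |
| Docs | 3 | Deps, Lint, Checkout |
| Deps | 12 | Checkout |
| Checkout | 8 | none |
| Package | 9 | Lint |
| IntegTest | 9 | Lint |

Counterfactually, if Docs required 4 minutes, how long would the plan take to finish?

As given, the longest chain is Checkout→Deps→Scan = 8+12+4 = 24, so the finish is 24 minutes.
Docs is off the critical path — its longest chain is 23 minutes, giving 1 of slack.
New critical path: Checkout→Deps→Docs = 8+12+4 = 24 ⇒ 24 minutes.

24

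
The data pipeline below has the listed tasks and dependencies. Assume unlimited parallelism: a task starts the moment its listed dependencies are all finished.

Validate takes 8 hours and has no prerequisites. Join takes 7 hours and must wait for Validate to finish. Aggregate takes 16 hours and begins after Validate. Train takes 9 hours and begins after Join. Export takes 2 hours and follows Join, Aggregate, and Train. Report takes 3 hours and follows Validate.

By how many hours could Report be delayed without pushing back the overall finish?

The longest chain is Validate→Join→Train→Export = 8+7+9+2 = 26; overall finish 26 hours.
Longest path through Report: 11 hours (earliest finish 11, latest finish 26).
Slack of Report = 23 − 8 = 15 hours.

15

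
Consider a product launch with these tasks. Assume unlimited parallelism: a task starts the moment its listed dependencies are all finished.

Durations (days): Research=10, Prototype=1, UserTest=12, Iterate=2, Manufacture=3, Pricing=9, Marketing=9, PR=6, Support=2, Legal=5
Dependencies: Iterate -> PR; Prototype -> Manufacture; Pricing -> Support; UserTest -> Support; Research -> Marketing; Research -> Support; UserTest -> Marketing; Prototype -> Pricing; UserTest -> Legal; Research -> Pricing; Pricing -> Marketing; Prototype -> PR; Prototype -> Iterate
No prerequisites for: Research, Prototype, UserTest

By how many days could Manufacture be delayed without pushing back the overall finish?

Critical path: Research→Pricing→Marketing = 10+9+9 = 28, so the finish is 28 days.
Manufacture finishes as early as 4 and must finish by 28.
Slack of Manufacture = 25 − 1 = 24 days.

24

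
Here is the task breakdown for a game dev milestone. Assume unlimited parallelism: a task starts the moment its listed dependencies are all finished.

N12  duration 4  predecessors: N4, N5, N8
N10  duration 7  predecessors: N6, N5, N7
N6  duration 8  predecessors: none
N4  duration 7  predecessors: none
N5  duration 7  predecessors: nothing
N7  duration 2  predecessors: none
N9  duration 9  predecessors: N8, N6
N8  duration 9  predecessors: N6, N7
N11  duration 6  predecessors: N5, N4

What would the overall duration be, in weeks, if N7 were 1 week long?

26

Baseline: N6→N8→N9 = 8+9+9 = 26 → 26 weeks.
N7 is off the critical path — its longest chain is 20 weeks, giving 6 of slack.
The critical path is still N6→N8→N9; finish is now 26 weeks.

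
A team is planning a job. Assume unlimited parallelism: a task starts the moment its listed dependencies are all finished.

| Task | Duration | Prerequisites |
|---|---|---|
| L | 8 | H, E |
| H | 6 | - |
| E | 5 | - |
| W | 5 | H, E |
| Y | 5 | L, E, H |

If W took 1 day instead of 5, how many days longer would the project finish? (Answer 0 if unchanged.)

As given, the longest chain is H→L→Y = 6+8+5 = 19, so the finish is 19 days.
The longest path through W is only 11 days, so W has float 8.
That remains the longest chain; total 19 days.
Change in finish: 19 − 19 = +0 days.

0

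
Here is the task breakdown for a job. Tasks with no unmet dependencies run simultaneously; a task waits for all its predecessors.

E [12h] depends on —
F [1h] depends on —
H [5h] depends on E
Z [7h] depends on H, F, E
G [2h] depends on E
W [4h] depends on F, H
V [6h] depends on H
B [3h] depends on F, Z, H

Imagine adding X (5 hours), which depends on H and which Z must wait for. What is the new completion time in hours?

Originally the job takes 27 hours.
With X inserted, Z now waits for max(H, F, E, X).
New critical path: E→H→X→Z→B = 12+5+5+7+3 = 32 ⇒ 32 hours.

32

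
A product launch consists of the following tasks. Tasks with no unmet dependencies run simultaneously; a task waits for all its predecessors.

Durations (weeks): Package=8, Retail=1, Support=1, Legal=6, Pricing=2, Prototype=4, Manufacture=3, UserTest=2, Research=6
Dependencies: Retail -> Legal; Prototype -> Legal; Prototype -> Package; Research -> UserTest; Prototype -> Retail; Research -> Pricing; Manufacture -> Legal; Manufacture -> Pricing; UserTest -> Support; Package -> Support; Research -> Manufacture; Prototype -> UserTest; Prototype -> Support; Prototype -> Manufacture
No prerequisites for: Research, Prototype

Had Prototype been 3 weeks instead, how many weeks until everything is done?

Actual critical path: Research→Manufacture→Legal = 6+3+6 = 15 ⇒ 15 weeks.
Prototype is off the critical path — its longest chain is 13 weeks, giving 2 of slack.
No other chain overtakes it, so the finish is 15 weeks.

15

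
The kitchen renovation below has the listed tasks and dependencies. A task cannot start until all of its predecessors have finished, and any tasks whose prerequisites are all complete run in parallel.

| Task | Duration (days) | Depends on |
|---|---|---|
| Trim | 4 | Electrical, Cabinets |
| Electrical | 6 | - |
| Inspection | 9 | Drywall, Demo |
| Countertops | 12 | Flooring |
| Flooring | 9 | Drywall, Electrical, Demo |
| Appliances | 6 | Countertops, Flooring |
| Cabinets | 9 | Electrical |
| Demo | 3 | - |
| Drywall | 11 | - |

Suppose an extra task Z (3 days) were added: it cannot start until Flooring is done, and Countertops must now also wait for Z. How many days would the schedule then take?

41

Originally the schedule takes 38 days.
With Z inserted, Countertops now waits for max(Flooring, Z).
New critical path: Drywall→Flooring→Z→Countertops→Appliances = 11+9+3+12+6 = 41 ⇒ 41 days.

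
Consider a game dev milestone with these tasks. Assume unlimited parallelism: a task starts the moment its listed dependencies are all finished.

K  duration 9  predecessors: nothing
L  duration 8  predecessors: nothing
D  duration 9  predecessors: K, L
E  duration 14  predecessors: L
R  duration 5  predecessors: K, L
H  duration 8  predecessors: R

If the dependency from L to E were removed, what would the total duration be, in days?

Before: longest chain K→R→H = 9+5+8 = 22, finish 22.
Without L→E, E's earliest start moves from 8 to 0.
The longest chain is now K→R→H = 9+5+8 = 22, so the project takes 22 days.

22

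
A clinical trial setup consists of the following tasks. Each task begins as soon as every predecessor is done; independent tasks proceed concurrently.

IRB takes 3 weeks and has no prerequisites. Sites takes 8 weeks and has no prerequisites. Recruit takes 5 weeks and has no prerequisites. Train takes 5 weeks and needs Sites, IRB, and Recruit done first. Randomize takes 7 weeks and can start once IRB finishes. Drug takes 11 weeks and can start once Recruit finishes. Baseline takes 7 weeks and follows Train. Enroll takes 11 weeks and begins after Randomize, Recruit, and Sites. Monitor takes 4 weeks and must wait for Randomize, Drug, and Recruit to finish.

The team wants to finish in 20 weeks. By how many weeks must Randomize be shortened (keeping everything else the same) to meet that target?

1

Current finish: 21 weeks; target: 20.
Randomize is on every critical path, so each week cut from Randomize cuts the finish by one (this holds down to a finish of 20).
Need 21 − 20 = 1 week off Randomize → Randomize becomes 6 weeks, finish becomes 20.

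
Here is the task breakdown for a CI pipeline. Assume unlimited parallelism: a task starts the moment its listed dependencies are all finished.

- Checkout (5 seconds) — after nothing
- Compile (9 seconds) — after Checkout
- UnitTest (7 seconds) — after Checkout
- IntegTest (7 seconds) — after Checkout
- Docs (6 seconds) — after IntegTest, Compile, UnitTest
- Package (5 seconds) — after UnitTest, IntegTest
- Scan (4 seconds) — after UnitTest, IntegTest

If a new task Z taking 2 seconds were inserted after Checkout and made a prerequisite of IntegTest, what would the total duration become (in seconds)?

20

Originally the plan takes 20 seconds.
With Z inserted, IntegTest now waits for max(Checkout, Z).
New critical path: Checkout→Z→IntegTest→Docs = 5+2+7+6 = 20 ⇒ 20 seconds.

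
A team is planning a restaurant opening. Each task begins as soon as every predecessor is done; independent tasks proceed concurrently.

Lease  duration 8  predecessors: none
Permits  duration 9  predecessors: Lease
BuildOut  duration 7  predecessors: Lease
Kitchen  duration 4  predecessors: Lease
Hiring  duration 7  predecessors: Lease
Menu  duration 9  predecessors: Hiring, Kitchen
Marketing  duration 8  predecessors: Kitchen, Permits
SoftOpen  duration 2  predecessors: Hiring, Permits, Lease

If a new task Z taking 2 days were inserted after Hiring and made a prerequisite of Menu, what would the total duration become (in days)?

Originally the project takes 25 days.
With Z inserted, Menu now waits for max(Hiring, Kitchen, Z).
New critical path: Lease→Hiring→Z→Menu = 8+7+2+9 = 26 ⇒ 26 days.

26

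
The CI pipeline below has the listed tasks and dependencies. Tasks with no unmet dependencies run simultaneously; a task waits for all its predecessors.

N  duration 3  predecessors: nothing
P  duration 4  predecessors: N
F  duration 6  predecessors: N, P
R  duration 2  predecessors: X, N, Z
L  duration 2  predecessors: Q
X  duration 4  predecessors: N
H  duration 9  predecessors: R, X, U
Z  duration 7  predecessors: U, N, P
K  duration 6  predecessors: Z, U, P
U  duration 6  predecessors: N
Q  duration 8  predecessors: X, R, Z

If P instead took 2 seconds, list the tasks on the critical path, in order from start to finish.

N, U, Z, R, Q, L

The binding path is N→U→Z→R→Q→L = 3+6+7+2+8+2 = 28; finish at 28 seconds.
P has 2 seconds of float (longest path through it is 26).
That remains the longest chain; total 28 seconds.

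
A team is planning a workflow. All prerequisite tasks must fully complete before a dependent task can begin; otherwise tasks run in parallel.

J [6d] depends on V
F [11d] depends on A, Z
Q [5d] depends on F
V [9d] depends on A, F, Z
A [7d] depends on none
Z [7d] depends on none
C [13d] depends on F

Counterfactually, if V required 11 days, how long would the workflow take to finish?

As given, the longest chain is Z→F→V→J = 7+11+9+6 = 33, so the finish is 33 days.
V lies on that path, so at 11 days the path becomes 35 days.
That remains the longest chain; total 35 days.

35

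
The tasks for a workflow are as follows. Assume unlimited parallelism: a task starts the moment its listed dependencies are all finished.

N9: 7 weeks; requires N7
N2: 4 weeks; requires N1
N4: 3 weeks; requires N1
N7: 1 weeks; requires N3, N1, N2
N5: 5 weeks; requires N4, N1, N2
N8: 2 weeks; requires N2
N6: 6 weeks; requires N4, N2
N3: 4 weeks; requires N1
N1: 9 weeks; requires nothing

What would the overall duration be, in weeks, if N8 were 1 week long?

Baseline: N1→N2→N7→N9 = 9+4+1+7 = 21 → 21 weeks.
N8 is off the critical path — its longest chain is 15 weeks, giving 6 of slack.
The critical path is still N1→N2→N7→N9; finish is now 21 weeks.

21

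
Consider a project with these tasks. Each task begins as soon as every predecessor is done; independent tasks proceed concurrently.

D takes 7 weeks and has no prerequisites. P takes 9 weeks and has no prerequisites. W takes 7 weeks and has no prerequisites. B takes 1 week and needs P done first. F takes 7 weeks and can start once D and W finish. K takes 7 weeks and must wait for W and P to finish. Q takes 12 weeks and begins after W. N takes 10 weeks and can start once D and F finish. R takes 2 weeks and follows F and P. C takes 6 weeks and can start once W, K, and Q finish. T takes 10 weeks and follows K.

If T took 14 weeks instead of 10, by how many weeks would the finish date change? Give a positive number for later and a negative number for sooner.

4

Baseline: P→K→T = 9+7+10 = 26 → 26 weeks.
T lies on that path, so at 14 weeks the path becomes 30 weeks.
No other chain overtakes it, so the finish is 30 weeks.
Change in finish: 30 − 26 = +4 weeks.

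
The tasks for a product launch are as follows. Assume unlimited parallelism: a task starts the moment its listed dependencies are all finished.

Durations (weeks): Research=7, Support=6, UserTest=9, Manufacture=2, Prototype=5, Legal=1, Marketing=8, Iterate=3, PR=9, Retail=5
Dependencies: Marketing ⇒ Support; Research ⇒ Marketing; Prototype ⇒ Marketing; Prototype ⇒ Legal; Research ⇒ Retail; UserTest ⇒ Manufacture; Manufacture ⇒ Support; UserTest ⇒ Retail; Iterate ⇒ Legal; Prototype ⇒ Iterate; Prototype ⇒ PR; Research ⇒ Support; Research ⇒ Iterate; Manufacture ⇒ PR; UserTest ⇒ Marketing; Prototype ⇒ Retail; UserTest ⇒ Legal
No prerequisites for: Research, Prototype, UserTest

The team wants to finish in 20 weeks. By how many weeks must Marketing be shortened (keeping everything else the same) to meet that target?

3

Current finish: 23 weeks; target: 20.
Marketing is on every critical path, so each week cut from Marketing cuts the finish by one (this holds down to a finish of 20).
Need 23 − 20 = 3 weeks off Marketing → Marketing becomes 5 weeks, finish becomes 20.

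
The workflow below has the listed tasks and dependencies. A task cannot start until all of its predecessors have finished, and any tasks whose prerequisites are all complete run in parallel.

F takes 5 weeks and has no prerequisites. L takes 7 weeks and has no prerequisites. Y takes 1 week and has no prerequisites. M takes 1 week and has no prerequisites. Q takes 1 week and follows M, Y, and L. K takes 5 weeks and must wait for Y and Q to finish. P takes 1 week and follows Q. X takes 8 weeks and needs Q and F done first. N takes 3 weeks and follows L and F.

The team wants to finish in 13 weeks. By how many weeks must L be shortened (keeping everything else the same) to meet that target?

Current finish: 16 weeks; target: 13.
L is on every critical path, so each week cut from L cuts the finish by one (this holds down to a finish of 13).
Need 16 − 13 = 3 weeks off L → L becomes 4 weeks, finish becomes 13.

3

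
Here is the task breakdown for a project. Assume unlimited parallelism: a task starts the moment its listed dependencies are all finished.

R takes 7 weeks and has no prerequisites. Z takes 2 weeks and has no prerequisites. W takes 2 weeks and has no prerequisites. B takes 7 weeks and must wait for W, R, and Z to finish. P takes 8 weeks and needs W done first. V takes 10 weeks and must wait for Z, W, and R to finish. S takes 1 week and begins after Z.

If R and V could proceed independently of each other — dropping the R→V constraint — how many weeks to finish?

14

Original critical path: R→V = 7+10 = 17 ⇒ 17 weeks.
Without R→V, V's earliest start moves from 7 to 2.
New critical path: R→B = 7+7 = 14 ⇒ 14 weeks.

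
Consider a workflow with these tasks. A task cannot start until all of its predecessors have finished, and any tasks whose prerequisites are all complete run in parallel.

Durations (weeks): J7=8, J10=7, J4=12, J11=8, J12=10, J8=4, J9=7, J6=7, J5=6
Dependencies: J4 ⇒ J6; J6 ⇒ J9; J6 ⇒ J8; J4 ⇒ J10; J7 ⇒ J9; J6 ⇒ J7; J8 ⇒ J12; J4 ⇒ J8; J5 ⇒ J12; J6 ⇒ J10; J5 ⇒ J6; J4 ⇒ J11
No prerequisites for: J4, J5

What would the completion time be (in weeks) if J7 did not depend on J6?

33

With the dependency in place, J4→J6→J7→J9 = 12+7+8+7 = 34 sets the finish at 34 weeks.
Without J6→J7, J7's earliest start moves from 19 to 0.
After: J4→J6→J8→J12 = 12+7+4+10 = 33 → 33 weeks.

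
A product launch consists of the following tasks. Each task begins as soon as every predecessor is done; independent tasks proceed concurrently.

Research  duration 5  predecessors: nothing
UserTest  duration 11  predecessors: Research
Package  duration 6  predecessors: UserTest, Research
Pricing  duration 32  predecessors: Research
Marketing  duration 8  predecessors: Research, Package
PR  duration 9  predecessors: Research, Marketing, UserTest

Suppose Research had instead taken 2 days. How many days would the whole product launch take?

36

Actual critical path: Research→UserTest→Package→Marketing→PR = 5+11+6+8+9 = 39 ⇒ 39 days.
Research lies on that path, so at 2 days the path becomes 36 days.
That remains the longest chain; total 36 days.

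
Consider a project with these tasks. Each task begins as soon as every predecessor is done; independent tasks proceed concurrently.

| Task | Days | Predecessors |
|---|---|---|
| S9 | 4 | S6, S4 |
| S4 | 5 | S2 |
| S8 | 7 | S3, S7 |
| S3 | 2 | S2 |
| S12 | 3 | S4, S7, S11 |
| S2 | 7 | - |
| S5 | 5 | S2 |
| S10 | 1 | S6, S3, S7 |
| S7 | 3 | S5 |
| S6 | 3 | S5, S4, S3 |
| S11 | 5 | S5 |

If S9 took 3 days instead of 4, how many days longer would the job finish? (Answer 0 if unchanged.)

The binding path is S2→S5→S7→S8 = 7+5+3+7 = 22; finish at 22 days.
The longest path through S9 is only 19 days, so S9 has float 3.
The critical path is still S2→S5→S7→S8; finish is now 22 days.
Change in finish: 22 − 22 = +0 days.

0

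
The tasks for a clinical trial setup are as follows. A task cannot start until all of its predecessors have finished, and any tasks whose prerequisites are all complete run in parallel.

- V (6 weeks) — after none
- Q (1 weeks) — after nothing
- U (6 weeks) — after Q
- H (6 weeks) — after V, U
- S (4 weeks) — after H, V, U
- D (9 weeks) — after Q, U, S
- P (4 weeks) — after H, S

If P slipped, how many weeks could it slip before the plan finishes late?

The longest chain is Q→U→H→S→D = 1+6+6+4+9 = 26; overall finish 26 weeks.
The longest chain containing P totals 21 weeks.
Float = 26 − 21 = 5.

5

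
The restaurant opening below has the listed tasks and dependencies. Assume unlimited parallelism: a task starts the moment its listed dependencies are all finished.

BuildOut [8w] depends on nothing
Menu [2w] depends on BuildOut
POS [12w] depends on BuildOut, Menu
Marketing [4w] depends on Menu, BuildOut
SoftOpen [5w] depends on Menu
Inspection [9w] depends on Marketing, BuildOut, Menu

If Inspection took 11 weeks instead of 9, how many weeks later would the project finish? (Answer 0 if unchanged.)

As given, the longest chain is BuildOut→Menu→Marketing→Inspection = 8+2+4+9 = 23, so the finish is 23 weeks.
Inspection lies on that path, so at 11 weeks the path becomes 25 weeks.
That remains the longest chain; total 25 weeks.
Change in finish: 25 − 23 = +2 weeks.

2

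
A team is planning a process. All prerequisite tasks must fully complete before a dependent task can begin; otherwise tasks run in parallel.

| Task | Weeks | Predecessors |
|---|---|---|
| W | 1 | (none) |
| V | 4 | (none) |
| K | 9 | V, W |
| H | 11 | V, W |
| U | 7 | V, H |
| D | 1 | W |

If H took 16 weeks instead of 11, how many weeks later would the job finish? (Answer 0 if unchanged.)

As given, the longest chain is V→H→U = 4+11+7 = 22, so the finish is 22 weeks.
H lies on that path, so at 16 weeks the path becomes 27 weeks.
That remains the longest chain; total 27 weeks.
Change in finish: 27 − 22 = +5 weeks.

5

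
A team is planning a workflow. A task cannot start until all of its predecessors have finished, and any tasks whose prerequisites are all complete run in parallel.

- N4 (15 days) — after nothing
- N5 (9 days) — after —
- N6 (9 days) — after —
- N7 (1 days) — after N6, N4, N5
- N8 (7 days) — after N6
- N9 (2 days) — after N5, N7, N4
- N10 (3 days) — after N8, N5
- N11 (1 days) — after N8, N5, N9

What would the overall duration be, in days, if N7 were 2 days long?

As given, the longest chain is N4→N7→N9→N11 = 15+1+2+1 = 19, so the finish is 19 days.
N7 lies on that path, so at 2 days the path becomes 20 days.
No other chain overtakes it, so the finish is 20 days.

20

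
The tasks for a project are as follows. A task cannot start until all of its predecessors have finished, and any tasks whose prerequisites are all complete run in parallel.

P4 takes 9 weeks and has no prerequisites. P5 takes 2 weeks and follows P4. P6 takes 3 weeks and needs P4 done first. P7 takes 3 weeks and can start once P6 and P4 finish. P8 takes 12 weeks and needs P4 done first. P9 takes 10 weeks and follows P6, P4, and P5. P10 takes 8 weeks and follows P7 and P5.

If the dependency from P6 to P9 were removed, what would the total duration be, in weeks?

Before: longest chain P4→P6→P7→P10 = 9+3+3+8 = 23, finish 23.
Without P6→P9, P9's earliest start moves from 12 to 11.
After: P4→P6→P7→P10 = 9+3+3+8 = 23 → 23 weeks.

23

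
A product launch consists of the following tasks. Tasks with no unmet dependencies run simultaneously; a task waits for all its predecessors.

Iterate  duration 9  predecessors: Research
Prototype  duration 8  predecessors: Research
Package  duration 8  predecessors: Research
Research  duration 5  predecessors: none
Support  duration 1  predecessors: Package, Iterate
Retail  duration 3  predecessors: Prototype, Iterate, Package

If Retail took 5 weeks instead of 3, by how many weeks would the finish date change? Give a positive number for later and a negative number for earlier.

As given, the longest chain is Research→Iterate→Retail = 5+9+3 = 17, so the finish is 17 weeks.
Retail lies on that path, so at 5 weeks the path becomes 19 weeks.
That remains the longest chain; total 19 weeks.
Change in finish: 19 − 17 = +2 weeks.

2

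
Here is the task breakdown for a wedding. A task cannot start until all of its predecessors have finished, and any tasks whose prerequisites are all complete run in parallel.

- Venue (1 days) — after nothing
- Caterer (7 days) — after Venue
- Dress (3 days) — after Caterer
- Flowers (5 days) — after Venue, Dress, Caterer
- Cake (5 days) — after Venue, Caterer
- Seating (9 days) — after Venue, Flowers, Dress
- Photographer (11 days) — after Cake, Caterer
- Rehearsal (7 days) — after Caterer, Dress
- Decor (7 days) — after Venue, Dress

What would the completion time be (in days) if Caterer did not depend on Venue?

24

Original critical path: Venue→Caterer→Dress→Flowers→Seating = 1+7+3+5+9 = 25 ⇒ 25 days.
Without Venue→Caterer, Caterer's earliest start moves from 1 to 0.
After: Caterer→Dress→Flowers→Seating = 7+3+5+9 = 24 → 24 days.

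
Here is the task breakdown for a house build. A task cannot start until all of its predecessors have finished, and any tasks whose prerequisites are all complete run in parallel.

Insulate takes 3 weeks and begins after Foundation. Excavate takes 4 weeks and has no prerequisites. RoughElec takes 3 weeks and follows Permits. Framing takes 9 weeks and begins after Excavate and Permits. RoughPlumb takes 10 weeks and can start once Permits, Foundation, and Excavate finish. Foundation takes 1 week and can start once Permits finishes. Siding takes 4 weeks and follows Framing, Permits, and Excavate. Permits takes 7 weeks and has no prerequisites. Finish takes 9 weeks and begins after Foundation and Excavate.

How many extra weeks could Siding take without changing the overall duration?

0

Critical path: Permits→Framing→Siding = 7+9+4 = 20, so the finish is 20 weeks.
Siding finishes as early as 20 and must finish by 20.
So Siding can slip 20 − 20 = 0 weeks.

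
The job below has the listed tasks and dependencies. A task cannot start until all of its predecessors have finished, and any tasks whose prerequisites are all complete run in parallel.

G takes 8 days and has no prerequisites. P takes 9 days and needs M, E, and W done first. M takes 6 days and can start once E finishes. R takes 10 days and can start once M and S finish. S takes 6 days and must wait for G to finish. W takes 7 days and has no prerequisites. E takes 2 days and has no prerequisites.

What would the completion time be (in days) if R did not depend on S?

With the dependency in place, G→S→R = 8+6+10 = 24 sets the finish at 24 days.
Without S→R, R's earliest start moves from 14 to 8.
New critical path: E→M→R = 2+6+10 = 18 ⇒ 18 days.

18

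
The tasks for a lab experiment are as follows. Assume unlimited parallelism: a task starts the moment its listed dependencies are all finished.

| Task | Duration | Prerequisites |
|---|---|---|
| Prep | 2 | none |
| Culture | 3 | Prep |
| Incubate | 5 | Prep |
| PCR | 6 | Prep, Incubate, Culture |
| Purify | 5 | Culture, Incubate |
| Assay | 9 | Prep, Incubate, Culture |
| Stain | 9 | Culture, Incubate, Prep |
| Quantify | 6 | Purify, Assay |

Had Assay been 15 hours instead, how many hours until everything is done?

Critical path before the change: Prep→Incubate→Assay→Quantify = 2+5+9+6 = 22 giving 22 hours.
Assay is on the critical path; changing it to 15 makes that path 28 hours.
No other chain overtakes it, so the finish is 28 hours.

28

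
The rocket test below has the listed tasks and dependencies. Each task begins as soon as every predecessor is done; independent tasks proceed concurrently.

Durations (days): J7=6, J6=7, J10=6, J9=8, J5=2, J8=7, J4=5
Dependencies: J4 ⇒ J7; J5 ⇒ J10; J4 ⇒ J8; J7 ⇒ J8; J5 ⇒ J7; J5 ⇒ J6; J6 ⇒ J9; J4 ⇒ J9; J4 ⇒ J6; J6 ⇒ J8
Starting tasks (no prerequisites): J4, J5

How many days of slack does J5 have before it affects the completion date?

3

The longest chain is J4→J6→J9 = 5+7+8 = 20; overall finish 20 days.
J5 finishes as early as 2 and must finish by 5.
Float = 20 − 17 = 3.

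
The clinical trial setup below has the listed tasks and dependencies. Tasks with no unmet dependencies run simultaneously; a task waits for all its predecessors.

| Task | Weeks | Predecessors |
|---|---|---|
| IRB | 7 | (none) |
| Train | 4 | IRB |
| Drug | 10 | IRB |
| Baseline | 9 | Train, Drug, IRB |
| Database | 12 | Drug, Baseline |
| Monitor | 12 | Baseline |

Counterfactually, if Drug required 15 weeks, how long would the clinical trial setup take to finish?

The binding path is IRB→Drug→Baseline→Database = 7+10+9+12 = 38; finish at 38 weeks.
Drug lies on that path, so at 15 weeks the path becomes 43 weeks.
No other chain overtakes it, so the finish is 43 weeks.

43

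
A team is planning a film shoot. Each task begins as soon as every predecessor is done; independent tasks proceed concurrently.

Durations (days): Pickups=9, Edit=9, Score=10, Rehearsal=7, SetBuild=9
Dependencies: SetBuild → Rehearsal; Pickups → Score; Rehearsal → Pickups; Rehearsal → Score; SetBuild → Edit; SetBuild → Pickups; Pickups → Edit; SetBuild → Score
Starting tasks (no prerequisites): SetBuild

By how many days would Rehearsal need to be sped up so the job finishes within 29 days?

Current finish: 35 days; target: 29.
Rehearsal is on every critical path, so each day cut from Rehearsal cuts the finish by one (this holds down to a finish of 29).
Need 35 − 29 = 6 days off Rehearsal → Rehearsal becomes 1 day, finish becomes 29.

6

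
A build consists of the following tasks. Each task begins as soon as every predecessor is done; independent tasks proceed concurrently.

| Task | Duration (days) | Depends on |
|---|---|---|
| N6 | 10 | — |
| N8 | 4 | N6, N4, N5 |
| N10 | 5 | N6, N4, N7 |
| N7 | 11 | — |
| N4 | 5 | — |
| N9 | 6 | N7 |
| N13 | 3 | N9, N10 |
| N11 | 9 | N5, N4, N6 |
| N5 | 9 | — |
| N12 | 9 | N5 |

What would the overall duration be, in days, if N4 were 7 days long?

20

Baseline: N7→N9→N13 = 11+6+3 = 20 → 20 days.
The longest path through N4 is only 14 days, so N4 has float 6.
That remains the longest chain; total 20 days.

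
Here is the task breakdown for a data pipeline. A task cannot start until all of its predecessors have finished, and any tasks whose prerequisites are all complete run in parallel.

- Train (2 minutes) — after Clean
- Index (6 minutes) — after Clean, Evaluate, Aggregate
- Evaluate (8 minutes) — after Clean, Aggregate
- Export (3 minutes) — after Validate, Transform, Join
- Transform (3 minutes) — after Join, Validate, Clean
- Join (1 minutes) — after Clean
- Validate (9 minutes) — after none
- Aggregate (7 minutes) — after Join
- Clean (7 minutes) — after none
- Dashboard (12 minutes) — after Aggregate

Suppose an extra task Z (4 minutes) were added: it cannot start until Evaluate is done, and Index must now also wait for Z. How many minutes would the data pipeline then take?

Originally the data pipeline takes 29 minutes.
With Z inserted, Index now waits for max(Clean, Evaluate, Aggregate, Z).
New critical path: Clean→Join→Aggregate→Evaluate→Z→Index = 7+1+7+8+4+6 = 33 ⇒ 33 minutes.

33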